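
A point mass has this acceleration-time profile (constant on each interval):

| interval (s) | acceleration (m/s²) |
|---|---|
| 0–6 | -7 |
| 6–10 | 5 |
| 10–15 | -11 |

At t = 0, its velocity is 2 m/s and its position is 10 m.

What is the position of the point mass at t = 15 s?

On each constant-a segment, Δv = aΔt and Δx = v₀Δt + ½aΔt²; chain segment to segment.
0–6 s: v starts 2 m/s; Δx = 2·6 + ½·-7·6² = -114 m; v ends -40 m/s.
6–10 s: v starts -40 m/s; Δx = -40·4 + ½·5·4² = -120 m; v ends -20 m/s.
10–15 s: v starts -20 m/s; Δx = -20·5 + ½·-11·5² = -237.5 m; v ends -75 m/s.
x(15) = 10 + Σ Δx = -461.5 m.

-461.5 m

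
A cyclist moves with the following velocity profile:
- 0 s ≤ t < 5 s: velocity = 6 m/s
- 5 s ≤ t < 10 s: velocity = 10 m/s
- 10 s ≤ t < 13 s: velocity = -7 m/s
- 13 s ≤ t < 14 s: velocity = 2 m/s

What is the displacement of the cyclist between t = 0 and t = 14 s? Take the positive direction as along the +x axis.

Net displacement equals the area under the velocity-time graph (areas below the axis count negative).
0–5 s: 6 × 5 = 30 m
5–10 s: 10 × 5 = 50 m
10–13 s: -7 × 3 = -21 m
13–14 s: 2 × 1 = 2 m
Net displacement = 61 m

61 m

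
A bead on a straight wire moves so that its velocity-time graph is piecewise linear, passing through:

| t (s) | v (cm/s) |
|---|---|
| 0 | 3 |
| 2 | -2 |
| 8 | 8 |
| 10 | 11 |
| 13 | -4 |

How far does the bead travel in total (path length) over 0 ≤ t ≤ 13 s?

55.7 cm

Total distance travelled is ∫|v| dt — sum the magnitudes of each area piece.
0–2 s: v = 0 at t = 1.2 s; triangle areas 1.8 + 0.8 = 2.6 cm
2–8 s: v = 0 at t = 3.2 s; triangle areas 1.2 + 19.2 = 20.4 cm
8–10 s: |½(8 + 11)(2)| = 19 cm
10–13 s: v = 0 at t = 12.2 s; triangle areas 12.1 + 1.6 = 13.7 cm
Total distance = 55.7 cm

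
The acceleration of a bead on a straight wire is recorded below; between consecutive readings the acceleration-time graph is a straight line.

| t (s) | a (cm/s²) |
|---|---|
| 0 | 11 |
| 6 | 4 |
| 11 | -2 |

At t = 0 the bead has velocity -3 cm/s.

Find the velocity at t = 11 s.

Δv equals the area under the a-t graph; then v = v₀ + Δv.
0–6 s: ½(11 + 4)(6) = 45 cm/s
6–11 s: ½(4 + -2)(5) = 5 cm/s
Δv = 50 cm/s, so v(11) = -3 + (50) = 47 cm/s.

47 cm/s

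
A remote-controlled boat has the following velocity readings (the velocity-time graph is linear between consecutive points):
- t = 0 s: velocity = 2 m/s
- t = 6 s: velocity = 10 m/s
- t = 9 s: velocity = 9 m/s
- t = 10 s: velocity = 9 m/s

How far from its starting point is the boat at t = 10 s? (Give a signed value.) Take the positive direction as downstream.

Displacement is the signed area under the v-t curve.
0–6 s: ½(2 + 10)(6) = 36 m
6–9 s: ½(10 + 9)(3) = 28.5 m
9–10 s: 9 × 1 = 9 m
Net displacement = 73.5 m

73.5 m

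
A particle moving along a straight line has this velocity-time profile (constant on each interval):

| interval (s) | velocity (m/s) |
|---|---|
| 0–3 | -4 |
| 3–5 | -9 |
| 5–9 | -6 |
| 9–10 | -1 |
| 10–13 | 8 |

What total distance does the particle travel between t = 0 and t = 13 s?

Total distance travelled is ∫|v| dt — sum the magnitudes of each area piece.
0–3 s: |-4| × 3 = 12 m
3–5 s: |-9| × 2 = 18 m
5–9 s: |-6| × 4 = 24 m
9–10 s: |-1| × 1 = 1 m
10–13 s: |8| × 3 = 24 m
Total distance = 79 m

79 m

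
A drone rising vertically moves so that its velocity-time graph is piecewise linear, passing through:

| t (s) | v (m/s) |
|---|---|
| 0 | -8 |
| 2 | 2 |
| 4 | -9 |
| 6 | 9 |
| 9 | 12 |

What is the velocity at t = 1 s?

-3 m/s

On 0–2 s the graph is linear from -8 to 2 m/s: v(1) = -8 + (2 − -8)·(1 − 0)/(2 − 0) = -3 m/s.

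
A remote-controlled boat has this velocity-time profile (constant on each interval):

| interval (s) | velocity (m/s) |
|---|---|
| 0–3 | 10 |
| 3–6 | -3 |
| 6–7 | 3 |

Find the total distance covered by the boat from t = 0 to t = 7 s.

42 m

Distance (not displacement) is the total path length: add the absolute areas under v-t.
0–3 s: |10| × 3 = 30 m
3–6 s: |-3| × 3 = 9 m
6–7 s: |3| × 1 = 3 m
Total distance = 42 m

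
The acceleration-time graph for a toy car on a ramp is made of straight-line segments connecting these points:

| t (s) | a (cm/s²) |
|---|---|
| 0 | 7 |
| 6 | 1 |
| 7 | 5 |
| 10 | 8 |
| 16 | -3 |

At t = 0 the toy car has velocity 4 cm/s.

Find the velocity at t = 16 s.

65.5 cm/s

Δv equals the area under the a-t graph; then v = v₀ + Δv.
0–6 s: ½(7 + 1)(6) = 24 cm/s
6–7 s: ½(1 + 5)(1) = 3 cm/s
7–10 s: ½(5 + 8)(3) = 19.5 cm/s
10–16 s: ½(8 + -3)(6) = 15 cm/s
Δv = 61.5 cm/s, so v(16) = 4 + (61.5) = 65.5 cm/s.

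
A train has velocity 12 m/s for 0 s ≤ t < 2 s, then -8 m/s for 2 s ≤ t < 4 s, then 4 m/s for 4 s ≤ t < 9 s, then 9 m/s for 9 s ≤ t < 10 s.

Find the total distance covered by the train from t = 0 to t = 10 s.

Distance (not displacement) is the total path length: add the absolute areas under v-t.
0–2 s: |12| × 2 = 24 m
2–4 s: |-8| × 2 = 16 m
4–9 s: |4| × 5 = 20 m
9–10 s: |9| × 1 = 9 m
Total distance = 69 m

69 m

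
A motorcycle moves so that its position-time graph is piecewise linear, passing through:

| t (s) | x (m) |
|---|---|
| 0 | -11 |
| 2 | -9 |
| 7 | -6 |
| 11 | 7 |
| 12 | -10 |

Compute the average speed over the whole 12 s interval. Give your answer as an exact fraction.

Average speed = (total path length)/(elapsed time); on a piecewise-linear x-t graph the path length is Σ|Δx|.
0–2 s: |Δx| = |-9 − -11| = 2 m
2–7 s: |Δx| = |-6 − -9| = 3 m
7–11 s: |Δx| = |7 − -6| = 13 m
11–12 s: |Δx| = |-10 − 7| = 17 m
Total path = 35 m; average speed = 35/12 = 35/12 m/s.

35/12 m/s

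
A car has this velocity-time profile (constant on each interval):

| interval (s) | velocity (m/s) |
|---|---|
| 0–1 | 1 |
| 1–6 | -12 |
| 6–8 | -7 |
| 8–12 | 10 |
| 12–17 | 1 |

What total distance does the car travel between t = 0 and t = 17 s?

Distance (not displacement) is the total path length: add the absolute areas under v-t.
0–1 s: |1| × 1 = 1 m
1–6 s: |-12| × 5 = 60 m
6–8 s: |-7| × 2 = 14 m
8–12 s: |10| × 4 = 40 m
12–17 s: |1| × 5 = 5 m
Total distance = 120 m

120 m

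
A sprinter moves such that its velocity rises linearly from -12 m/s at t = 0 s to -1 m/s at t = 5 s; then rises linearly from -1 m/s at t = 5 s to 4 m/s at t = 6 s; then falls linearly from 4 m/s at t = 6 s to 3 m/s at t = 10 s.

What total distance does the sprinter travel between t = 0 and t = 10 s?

Total distance travelled is ∫|v| dt — sum the magnitudes of each area piece.
0–5 s: |½(-12 + -1)(5)| = 32.5 m
5–6 s: v = 0 at t = 5.2 s; triangle areas 0.1 + 1.6 = 1.7 m
6–10 s: |½(4 + 3)(4)| = 14 m
Total distance = 48.2 m

48.2 m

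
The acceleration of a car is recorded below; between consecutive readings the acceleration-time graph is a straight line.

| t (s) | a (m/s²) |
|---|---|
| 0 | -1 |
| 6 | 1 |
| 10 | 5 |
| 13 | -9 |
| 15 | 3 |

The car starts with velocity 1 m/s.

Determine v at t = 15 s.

1 m/s

Δv equals the area under the a-t graph; then v = v₀ + Δv.
0–6 s: ½(-1 + 1)(6) = 0 m/s
6–10 s: ½(1 + 5)(4) = 12 m/s
10–13 s: ½(5 + -9)(3) = -6 m/s
13–15 s: ½(-9 + 3)(2) = -6 m/s
Δv = 0 m/s, so v(15) = 1 + (0) = 1 m/s.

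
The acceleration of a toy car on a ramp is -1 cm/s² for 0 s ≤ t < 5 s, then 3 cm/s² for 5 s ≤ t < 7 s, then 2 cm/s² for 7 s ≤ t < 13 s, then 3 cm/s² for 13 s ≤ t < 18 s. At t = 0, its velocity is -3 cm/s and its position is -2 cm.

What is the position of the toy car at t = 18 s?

72 cm

On each constant-a segment, Δv = aΔt and Δx = v₀Δt + ½aΔt²; chain segment to segment.
0–5 s: v starts -3 cm/s; Δx = -3·5 + ½·-1·5² = -27.5 cm; v ends -8 cm/s.
5–7 s: v starts -8 cm/s; Δx = -8·2 + ½·3·2² = -10 cm; v ends -2 cm/s.
7–13 s: v starts -2 cm/s; Δx = -2·6 + ½·2·6² = 24 cm; v ends 10 cm/s.
13–18 s: v starts 10 cm/s; Δx = 10·5 + ½·3·5² = 87.5 cm; v ends 25 cm/s.
x(18) = -2 + Σ Δx = 72 cm.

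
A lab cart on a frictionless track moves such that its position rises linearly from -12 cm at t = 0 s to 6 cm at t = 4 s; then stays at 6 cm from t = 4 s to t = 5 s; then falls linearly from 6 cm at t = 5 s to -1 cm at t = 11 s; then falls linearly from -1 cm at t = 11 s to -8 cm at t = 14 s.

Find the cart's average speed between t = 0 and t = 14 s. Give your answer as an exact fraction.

16/7 cm/s

Average speed = (total path length)/(elapsed time); on a piecewise-linear x-t graph the path length is Σ|Δx|.
0–4 s: |Δx| = |6 − -12| = 18 cm
4–5 s: |Δx| = |6 − 6| = 0 cm
5–11 s: |Δx| = |-1 − 6| = 7 cm
11–14 s: |Δx| = |-8 − -1| = 7 cm
Total path = 32 cm; average speed = 32/14 = 16/7 cm/s.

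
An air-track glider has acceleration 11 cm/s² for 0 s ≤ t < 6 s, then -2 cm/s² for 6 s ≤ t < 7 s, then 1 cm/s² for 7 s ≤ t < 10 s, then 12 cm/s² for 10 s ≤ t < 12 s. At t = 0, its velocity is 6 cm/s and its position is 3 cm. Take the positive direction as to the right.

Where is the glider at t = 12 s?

692.5 cm

On each constant-a segment, Δv = aΔt and Δx = v₀Δt + ½aΔt²; chain segment to segment.
0–6 s: v starts 6 cm/s; Δx = 6·6 + ½·11·6² = 234 cm; v ends 72 cm/s.
6–7 s: v starts 72 cm/s; Δx = 72·1 + ½·-2·1² = 71 cm; v ends 70 cm/s.
7–10 s: v starts 70 cm/s; Δx = 70·3 + ½·1·3² = 214.5 cm; v ends 73 cm/s.
10–12 s: v starts 73 cm/s; Δx = 73·2 + ½·12·2² = 170 cm; v ends 97 cm/s.
x(12) = 3 + Σ Δx = 692.5 cm.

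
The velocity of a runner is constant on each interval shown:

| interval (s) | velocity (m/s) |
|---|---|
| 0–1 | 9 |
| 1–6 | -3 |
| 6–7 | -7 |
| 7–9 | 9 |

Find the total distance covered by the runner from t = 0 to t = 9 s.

Total distance travelled is ∫|v| dt — sum the magnitudes of each area piece.
0–1 s: |9| × 1 = 9 m
1–6 s: |-3| × 5 = 15 m
6–7 s: |-7| × 1 = 7 m
7–9 s: |9| × 2 = 18 m
Total distance = 49 m

49 m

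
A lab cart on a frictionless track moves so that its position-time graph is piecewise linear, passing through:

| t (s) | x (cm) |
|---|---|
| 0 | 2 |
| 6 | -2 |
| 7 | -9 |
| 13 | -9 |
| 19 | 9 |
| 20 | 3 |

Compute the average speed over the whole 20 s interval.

1.75 cm/s

Average speed = (total path length)/(elapsed time); on a piecewise-linear x-t graph the path length is Σ|Δx|.
0–6 s: |Δx| = |-2 − 2| = 4 cm
6–7 s: |Δx| = |-9 − -2| = 7 cm
7–13 s: |Δx| = |-9 − -9| = 0 cm
13–19 s: |Δx| = |9 − -9| = 18 cm
19–20 s: |Δx| = |3 − 9| = 6 cm
Total path = 35 cm; average speed = 35/20 = 1.75 cm/s.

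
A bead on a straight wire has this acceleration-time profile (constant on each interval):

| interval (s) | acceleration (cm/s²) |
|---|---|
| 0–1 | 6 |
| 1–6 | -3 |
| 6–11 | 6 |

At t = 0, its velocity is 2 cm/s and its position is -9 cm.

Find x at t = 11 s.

38.5 cm

On each constant-a segment, Δv = aΔt and Δx = v₀Δt + ½aΔt²; chain segment to segment.
0–1 s: v starts 2 cm/s; Δx = 2·1 + ½·6·1² = 5 cm; v ends 8 cm/s.
1–6 s: v starts 8 cm/s; Δx = 8·5 + ½·-3·5² = 2.5 cm; v ends -7 cm/s.
6–11 s: v starts -7 cm/s; Δx = -7·5 + ½·6·5² = 40 cm; v ends 23 cm/s.
x(11) = -9 + Σ Δx = 38.5 cm.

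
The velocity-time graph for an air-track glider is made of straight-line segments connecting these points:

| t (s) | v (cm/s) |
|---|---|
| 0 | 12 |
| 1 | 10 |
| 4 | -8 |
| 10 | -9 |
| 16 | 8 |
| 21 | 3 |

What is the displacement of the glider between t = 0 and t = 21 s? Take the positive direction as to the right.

Displacement is the signed area under the v-t curve.
0–1 s: ½(12 + 10)(1) = 11 cm
1–4 s: ½(10 + -8)(3) = 3 cm
4–10 s: ½(-8 + -9)(6) = -51 cm
10–16 s: ½(-9 + 8)(6) = -3 cm
16–21 s: ½(8 + 3)(5) = 27.5 cm
Net displacement = -12.5 cm

-12.5 cm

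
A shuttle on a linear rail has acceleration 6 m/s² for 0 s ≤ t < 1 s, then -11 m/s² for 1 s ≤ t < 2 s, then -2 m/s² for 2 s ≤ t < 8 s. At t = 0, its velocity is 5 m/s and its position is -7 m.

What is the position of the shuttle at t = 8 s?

On each constant-a segment, Δv = aΔt and Δx = v₀Δt + ½aΔt²; chain segment to segment.
0–1 s: v starts 5 m/s; Δx = 5·1 + ½·6·1² = 8 m; v ends 11 m/s.
1–2 s: v starts 11 m/s; Δx = 11·1 + ½·-11·1² = 5.5 m; v ends 0 m/s.
2–8 s: v starts 0 m/s; Δx = 0·6 + ½·-2·6² = -36 m; v ends -12 m/s.
x(8) = -7 + Σ Δx = -29.5 m.

-29.5 m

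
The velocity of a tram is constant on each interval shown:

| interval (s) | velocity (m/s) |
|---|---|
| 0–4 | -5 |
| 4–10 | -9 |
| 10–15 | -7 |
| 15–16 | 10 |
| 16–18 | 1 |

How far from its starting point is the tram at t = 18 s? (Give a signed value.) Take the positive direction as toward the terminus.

-97 m

Displacement is the signed area under the v-t curve.
0–4 s: -5 × 4 = -20 m
4–10 s: -9 × 6 = -54 m
10–15 s: -7 × 5 = -35 m
15–16 s: 10 × 1 = 10 m
16–18 s: 1 × 2 = 2 m
Net displacement = -97 m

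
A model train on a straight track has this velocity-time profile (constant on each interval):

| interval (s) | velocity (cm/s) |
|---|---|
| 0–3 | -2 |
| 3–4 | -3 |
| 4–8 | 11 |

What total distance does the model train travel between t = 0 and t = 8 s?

Total distance travelled is ∫|v| dt — sum the magnitudes of each area piece.
0–3 s: |-2| × 3 = 6 cm
3–4 s: |-3| × 1 = 3 cm
4–8 s: |11| × 4 = 44 cm
Total distance = 53 cm

53 cm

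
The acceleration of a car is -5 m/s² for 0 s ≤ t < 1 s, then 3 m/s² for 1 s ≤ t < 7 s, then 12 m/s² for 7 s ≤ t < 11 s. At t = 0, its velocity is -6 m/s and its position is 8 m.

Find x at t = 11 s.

111.5 m

On each constant-a segment, Δv = aΔt and Δx = v₀Δt + ½aΔt²; chain segment to segment.
0–1 s: v starts -6 m/s; Δx = -6·1 + ½·-5·1² = -8.5 m; v ends -11 m/s.
1–7 s: v starts -11 m/s; Δx = -11·6 + ½·3·6² = -12 m; v ends 7 m/s.
7–11 s: v starts 7 m/s; Δx = 7·4 + ½·12·4² = 124 m; v ends 55 m/s.
x(11) = 8 + Σ Δx = 111.5 m.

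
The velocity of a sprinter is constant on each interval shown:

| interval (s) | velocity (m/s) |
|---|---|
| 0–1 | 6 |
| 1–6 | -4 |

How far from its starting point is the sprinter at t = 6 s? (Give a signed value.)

-14 m

Net displacement equals the area under the velocity-time graph (areas below the axis count negative).
0–1 s: 6 × 1 = 6 m
1–6 s: -4 × 5 = -20 m
Net displacement = -14 m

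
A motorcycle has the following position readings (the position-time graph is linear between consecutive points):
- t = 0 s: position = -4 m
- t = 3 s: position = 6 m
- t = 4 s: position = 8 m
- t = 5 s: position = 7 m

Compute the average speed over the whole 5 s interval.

Average speed = (total path length)/(elapsed time); on a piecewise-linear x-t graph the path length is Σ|Δx|.
0–3 s: |Δx| = |6 − -4| = 10 m
3–4 s: |Δx| = |8 − 6| = 2 m
4–5 s: |Δx| = |7 − 8| = 1 m
Total path = 13 m; average speed = 13/5 = 2.6 m/s.

2.6 m/s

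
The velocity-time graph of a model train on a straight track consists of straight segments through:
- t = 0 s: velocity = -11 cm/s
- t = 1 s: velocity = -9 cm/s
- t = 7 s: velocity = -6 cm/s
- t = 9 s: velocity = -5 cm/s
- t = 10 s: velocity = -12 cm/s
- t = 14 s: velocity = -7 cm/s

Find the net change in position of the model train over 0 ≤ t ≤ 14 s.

Displacement is the signed area under the v-t curve.
0–1 s: ½(-11 + -9)(1) = -10 cm
1–7 s: ½(-9 + -6)(6) = -45 cm
7–9 s: ½(-6 + -5)(2) = -11 cm
9–10 s: ½(-5 + -12)(1) = -8.5 cm
10–14 s: ½(-12 + -7)(4) = -38 cm
Net displacement = -112.5 cm

-112.5 cm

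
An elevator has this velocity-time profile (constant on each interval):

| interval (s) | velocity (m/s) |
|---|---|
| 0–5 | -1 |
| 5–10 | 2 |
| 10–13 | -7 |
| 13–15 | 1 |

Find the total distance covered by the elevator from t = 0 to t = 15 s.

Distance (not displacement) is the total path length: add the absolute areas under v-t.
0–5 s: |-1| × 5 = 5 m
5–10 s: |2| × 5 = 10 m
10–13 s: |-7| × 3 = 21 m
13–15 s: |1| × 2 = 2 m
Total distance = 38 m

38 m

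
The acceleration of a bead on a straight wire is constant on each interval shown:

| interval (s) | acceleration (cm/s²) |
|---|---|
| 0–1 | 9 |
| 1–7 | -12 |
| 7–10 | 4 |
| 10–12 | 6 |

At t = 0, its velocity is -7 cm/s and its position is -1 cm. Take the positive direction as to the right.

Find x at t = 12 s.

On each constant-a segment, Δv = aΔt and Δx = v₀Δt + ½aΔt²; chain segment to segment.
0–1 s: v starts -7 cm/s; Δx = -7·1 + ½·9·1² = -2.5 cm; v ends 2 cm/s.
1–7 s: v starts 2 cm/s; Δx = 2·6 + ½·-12·6² = -204 cm; v ends -70 cm/s.
7–10 s: v starts -70 cm/s; Δx = -70·3 + ½·4·3² = -192 cm; v ends -58 cm/s.
10–12 s: v starts -58 cm/s; Δx = -58·2 + ½·6·2² = -104 cm; v ends -46 cm/s.
x(12) = -1 + Σ Δx = -503.5 cm.

-503.5 cm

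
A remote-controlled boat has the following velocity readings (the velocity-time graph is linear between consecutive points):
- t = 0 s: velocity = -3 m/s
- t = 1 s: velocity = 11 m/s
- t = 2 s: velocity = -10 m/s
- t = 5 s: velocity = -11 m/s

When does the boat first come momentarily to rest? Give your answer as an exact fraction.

v changes sign on 0–1 s (from -3 to 11); the graph is linear there, so v = 0 at t = 0 + (3)·(1 − 0)/(11 − -3) = 3/14 s.

t = 3/14 s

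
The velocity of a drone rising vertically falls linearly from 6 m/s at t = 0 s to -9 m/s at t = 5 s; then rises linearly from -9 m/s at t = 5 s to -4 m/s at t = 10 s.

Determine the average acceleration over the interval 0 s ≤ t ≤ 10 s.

-1 m/s²

Average acceleration = Δv/Δt = (-4 − 6)/(10 − 0) = -1 m/s².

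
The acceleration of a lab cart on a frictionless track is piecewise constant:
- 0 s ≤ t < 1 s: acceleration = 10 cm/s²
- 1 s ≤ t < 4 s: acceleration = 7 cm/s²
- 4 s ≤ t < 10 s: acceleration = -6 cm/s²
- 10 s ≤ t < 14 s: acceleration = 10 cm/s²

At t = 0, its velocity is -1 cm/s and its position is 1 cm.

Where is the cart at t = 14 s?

191.5 cm

On each constant-a segment, Δv = aΔt and Δx = v₀Δt + ½aΔt²; chain segment to segment.
0–1 s: v starts -1 cm/s; Δx = -1·1 + ½·10·1² = 4 cm; v ends 9 cm/s.
1–4 s: v starts 9 cm/s; Δx = 9·3 + ½·7·3² = 58.5 cm; v ends 30 cm/s.
4–10 s: v starts 30 cm/s; Δx = 30·6 + ½·-6·6² = 72 cm; v ends -6 cm/s.
10–14 s: v starts -6 cm/s; Δx = -6·4 + ½·10·4² = 56 cm; v ends 34 cm/s.
x(14) = 1 + Σ Δx = 191.5 cm.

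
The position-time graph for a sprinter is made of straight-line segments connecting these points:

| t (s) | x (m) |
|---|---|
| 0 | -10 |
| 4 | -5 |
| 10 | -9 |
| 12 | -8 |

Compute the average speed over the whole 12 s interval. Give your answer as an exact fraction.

5/6 m/s

Average speed = (total path length)/(elapsed time); on a piecewise-linear x-t graph the path length is Σ|Δx|.
0–4 s: |Δx| = |-5 − -10| = 5 m
4–10 s: |Δx| = |-9 − -5| = 4 m
10–12 s: |Δx| = |-8 − -9| = 1 m
Total path = 10 m; average speed = 10/12 = 5/6 m/s.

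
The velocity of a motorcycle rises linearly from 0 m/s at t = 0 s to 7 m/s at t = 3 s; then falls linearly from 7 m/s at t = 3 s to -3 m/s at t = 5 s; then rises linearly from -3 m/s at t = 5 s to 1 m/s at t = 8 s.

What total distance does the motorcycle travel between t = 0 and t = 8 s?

20.05 m

Distance (not displacement) is the total path length: add the absolute areas under v-t.
0–3 s: |½(0 + 7)(3)| = 10.5 m
3–5 s: v = 0 at t = 4.4 s; triangle areas 4.9 + 0.9 = 5.8 m
5–8 s: v = 0 at t = 7.25 s; triangle areas 3.375 + 0.375 = 3.75 m
Total distance = 20.05 m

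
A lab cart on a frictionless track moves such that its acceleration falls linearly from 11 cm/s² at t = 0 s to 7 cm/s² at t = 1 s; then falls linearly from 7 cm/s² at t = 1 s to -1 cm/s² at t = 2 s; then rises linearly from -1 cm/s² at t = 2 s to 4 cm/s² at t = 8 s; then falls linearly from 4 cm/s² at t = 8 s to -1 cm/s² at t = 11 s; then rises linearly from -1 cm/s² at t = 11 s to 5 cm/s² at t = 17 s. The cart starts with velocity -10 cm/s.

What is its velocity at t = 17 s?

Δv equals the area under the a-t graph; then v = v₀ + Δv.
0–1 s: ½(11 + 7)(1) = 9 cm/s
1–2 s: ½(7 + -1)(1) = 3 cm/s
2–8 s: ½(-1 + 4)(6) = 9 cm/s
8–11 s: ½(4 + -1)(3) = 4.5 cm/s
11–17 s: ½(-1 + 5)(6) = 12 cm/s
Δv = 37.5 cm/s, so v(17) = -10 + (37.5) = 27.5 cm/s.

27.5 cm/s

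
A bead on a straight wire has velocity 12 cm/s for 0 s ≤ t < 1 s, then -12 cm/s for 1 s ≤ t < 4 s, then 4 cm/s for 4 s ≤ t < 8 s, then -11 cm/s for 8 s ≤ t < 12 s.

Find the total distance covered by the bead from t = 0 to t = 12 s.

108 cm

Distance (not displacement) is the total path length: add the absolute areas under v-t.
0–1 s: |12| × 1 = 12 cm
1–4 s: |-12| × 3 = 36 cm
4–8 s: |4| × 4 = 16 cm
8–12 s: |-11| × 4 = 44 cm
Total distance = 108 cm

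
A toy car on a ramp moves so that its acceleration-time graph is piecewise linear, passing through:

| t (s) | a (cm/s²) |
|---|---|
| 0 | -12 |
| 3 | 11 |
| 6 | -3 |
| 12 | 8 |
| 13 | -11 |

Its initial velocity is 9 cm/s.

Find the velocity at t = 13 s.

33 cm/s

Δv equals the area under the a-t graph; then v = v₀ + Δv.
0–3 s: ½(-12 + 11)(3) = -1.5 cm/s
3–6 s: ½(11 + -3)(3) = 12 cm/s
6–12 s: ½(-3 + 8)(6) = 15 cm/s
12–13 s: ½(8 + -11)(1) = -1.5 cm/s
Δv = 24 cm/s, so v(13) = 9 + (24) = 33 cm/s.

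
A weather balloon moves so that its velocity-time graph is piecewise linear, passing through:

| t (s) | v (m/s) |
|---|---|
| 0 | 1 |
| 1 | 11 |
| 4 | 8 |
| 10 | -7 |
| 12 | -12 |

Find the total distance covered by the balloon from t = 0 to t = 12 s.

76.1 m

Distance (not displacement) is the total path length: add the absolute areas under v-t.
0–1 s: |½(1 + 11)(1)| = 6 m
1–4 s: |½(11 + 8)(3)| = 28.5 m
4–10 s: v = 0 at t = 7.2 s; triangle areas 12.8 + 9.8 = 22.6 m
10–12 s: |½(-7 + -12)(2)| = 19 m
Total distance = 76.1 m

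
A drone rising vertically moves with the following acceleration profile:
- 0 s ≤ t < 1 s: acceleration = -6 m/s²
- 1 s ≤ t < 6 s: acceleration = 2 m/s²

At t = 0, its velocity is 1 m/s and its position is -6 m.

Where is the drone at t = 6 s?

-8 m

On each constant-a segment, Δv = aΔt and Δx = v₀Δt + ½aΔt²; chain segment to segment.
0–1 s: v starts 1 m/s; Δx = 1·1 + ½·-6·1² = -2 m; v ends -5 m/s.
1–6 s: v starts -5 m/s; Δx = -5·5 + ½·2·5² = 0 m; v ends 5 m/s.
x(6) = -6 + Σ Δx = -8 m.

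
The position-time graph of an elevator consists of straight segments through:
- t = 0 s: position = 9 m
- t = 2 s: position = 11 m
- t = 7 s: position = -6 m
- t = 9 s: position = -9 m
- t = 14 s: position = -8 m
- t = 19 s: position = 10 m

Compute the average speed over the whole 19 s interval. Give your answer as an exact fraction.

41/19 m/s

Average speed = (total path length)/(elapsed time); on a piecewise-linear x-t graph the path length is Σ|Δx|.
0–2 s: |Δx| = |11 − 9| = 2 m
2–7 s: |Δx| = |-6 − 11| = 17 m
7–9 s: |Δx| = |-9 − -6| = 3 m
9–14 s: |Δx| = |-8 − -9| = 1 m
14–19 s: |Δx| = |10 − -8| = 18 m
Total path = 41 m; average speed = 41/19 = 41/19 m/s.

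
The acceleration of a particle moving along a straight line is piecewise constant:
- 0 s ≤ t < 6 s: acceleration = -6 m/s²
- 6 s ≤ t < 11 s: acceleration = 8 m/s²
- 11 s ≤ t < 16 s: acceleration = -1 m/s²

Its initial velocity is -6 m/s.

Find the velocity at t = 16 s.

Δv equals the area under the a-t graph; then v = v₀ + Δv.
0–6 s: -6 × 6 = -36 m/s
6–11 s: 8 × 5 = 40 m/s
11–16 s: -1 × 5 = -5 m/s
Δv = -1 m/s, so v(16) = -6 + (-1) = -7 m/s.

-7 m/s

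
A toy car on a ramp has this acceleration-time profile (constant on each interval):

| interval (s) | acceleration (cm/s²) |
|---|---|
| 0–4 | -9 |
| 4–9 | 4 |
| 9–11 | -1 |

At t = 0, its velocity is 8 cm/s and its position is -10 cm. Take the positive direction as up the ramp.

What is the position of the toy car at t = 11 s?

On each constant-a segment, Δv = aΔt and Δx = v₀Δt + ½aΔt²; chain segment to segment.
0–4 s: v starts 8 cm/s; Δx = 8·4 + ½·-9·4² = -40 cm; v ends -28 cm/s.
4–9 s: v starts -28 cm/s; Δx = -28·5 + ½·4·5² = -90 cm; v ends -8 cm/s.
9–11 s: v starts -8 cm/s; Δx = -8·2 + ½·-1·2² = -18 cm; v ends -10 cm/s.
x(11) = -10 + Σ Δx = -158 cm.

-158 cm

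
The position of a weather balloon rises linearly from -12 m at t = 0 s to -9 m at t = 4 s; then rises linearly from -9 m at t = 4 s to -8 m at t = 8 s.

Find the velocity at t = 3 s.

Velocity is the slope of the x-t graph on 0–4 s: (-9 − -12)/(4 − 0) = 0.75 m/s.

0.75 m/s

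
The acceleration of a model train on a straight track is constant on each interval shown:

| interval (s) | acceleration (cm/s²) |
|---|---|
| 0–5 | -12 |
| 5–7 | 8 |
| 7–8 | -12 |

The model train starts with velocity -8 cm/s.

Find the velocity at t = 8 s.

-64 cm/s

Δv equals the area under the a-t graph; then v = v₀ + Δv.
0–5 s: -12 × 5 = -60 cm/s
5–7 s: 8 × 2 = 16 cm/s
7–8 s: -12 × 1 = -12 cm/s
Δv = -56 cm/s, so v(8) = -8 + (-56) = -64 cm/s.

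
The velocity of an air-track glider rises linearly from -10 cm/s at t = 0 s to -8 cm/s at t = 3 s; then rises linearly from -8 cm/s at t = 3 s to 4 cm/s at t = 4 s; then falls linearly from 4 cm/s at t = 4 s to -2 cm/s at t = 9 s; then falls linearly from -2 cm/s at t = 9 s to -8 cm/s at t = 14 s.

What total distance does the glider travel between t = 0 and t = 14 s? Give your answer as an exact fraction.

191/3 cm

Distance (not displacement) is the total path length: add the absolute areas under v-t.
0–3 s: |½(-10 + -8)(3)| = 27 cm
3–4 s: v = 0 at t = 11/3 s; triangle areas 8/3 + 2/3 = 10/3 cm
4–9 s: v = 0 at t = 22/3 s; triangle areas 20/3 + 5/3 = 25/3 cm
9–14 s: |½(-2 + -8)(5)| = 25 cm
Total distance = 191/3 cm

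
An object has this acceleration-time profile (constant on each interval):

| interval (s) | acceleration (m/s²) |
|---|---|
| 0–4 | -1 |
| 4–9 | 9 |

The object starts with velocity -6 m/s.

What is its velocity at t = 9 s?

Δv equals the area under the a-t graph; then v = v₀ + Δv.
0–4 s: -1 × 4 = -4 m/s
4–9 s: 9 × 5 = 45 m/s
Δv = 41 m/s, so v(9) = -6 + (41) = 35 m/s.

35 m/s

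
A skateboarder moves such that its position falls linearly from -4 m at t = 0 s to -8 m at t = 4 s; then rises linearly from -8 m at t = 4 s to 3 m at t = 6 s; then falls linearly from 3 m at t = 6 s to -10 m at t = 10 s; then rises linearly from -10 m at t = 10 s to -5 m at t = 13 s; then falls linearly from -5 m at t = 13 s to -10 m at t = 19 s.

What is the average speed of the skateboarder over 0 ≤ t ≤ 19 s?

Average speed = (total path length)/(elapsed time); on a piecewise-linear x-t graph the path length is Σ|Δx|.
0–4 s: |Δx| = |-8 − -4| = 4 m
4–6 s: |Δx| = |3 − -8| = 11 m
6–10 s: |Δx| = |-10 − 3| = 13 m
10–13 s: |Δx| = |-5 − -10| = 5 m
13–19 s: |Δx| = |-10 − -5| = 5 m
Total path = 38 m; average speed = 38/19 = 2 m/s.

2 m/s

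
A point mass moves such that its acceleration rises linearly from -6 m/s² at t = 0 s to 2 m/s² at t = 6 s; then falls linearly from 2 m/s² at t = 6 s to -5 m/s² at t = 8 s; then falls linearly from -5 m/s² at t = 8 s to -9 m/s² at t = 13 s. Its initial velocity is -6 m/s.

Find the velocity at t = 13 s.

Δv equals the area under the a-t graph; then v = v₀ + Δv.
0–6 s: ½(-6 + 2)(6) = -12 m/s
6–8 s: ½(2 + -5)(2) = -3 m/s
8–13 s: ½(-5 + -9)(5) = -35 m/s
Δv = -50 m/s, so v(13) = -6 + (-50) = -56 m/s.

-56 m/s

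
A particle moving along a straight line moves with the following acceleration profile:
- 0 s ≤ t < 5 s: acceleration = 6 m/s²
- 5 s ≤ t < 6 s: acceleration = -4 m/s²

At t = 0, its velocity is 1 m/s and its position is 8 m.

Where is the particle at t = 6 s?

On each constant-a segment, Δv = aΔt and Δx = v₀Δt + ½aΔt²; chain segment to segment.
0–5 s: v starts 1 m/s; Δx = 1·5 + ½·6·5² = 80 m; v ends 31 m/s.
5–6 s: v starts 31 m/s; Δx = 31·1 + ½·-4·1² = 29 m; v ends 27 m/s.
x(6) = 8 + Σ Δx = 117 m.

117 m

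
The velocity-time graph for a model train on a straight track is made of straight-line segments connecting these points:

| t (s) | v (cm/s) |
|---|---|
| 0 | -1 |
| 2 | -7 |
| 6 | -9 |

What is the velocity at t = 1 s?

On 0–2 s the graph is linear from -1 to -7 cm/s: v(1) = -1 + (-7 − -1)·(1 − 0)/(2 − 0) = -4 cm/s.

-4 cm/s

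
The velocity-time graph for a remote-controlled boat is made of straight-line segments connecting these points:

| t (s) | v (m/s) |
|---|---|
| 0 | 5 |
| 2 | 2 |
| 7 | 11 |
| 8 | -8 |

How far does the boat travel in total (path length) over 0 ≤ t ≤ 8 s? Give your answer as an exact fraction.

843/19 m

Total distance travelled is ∫|v| dt — sum the magnitudes of each area piece.
0–2 s: |½(5 + 2)(2)| = 7 m
2–7 s: |½(2 + 11)(5)| = 32.5 m
7–8 s: v = 0 at t = 144/19 s; triangle areas 121/38 + 32/19 = 185/38 m
Total distance = 843/19 m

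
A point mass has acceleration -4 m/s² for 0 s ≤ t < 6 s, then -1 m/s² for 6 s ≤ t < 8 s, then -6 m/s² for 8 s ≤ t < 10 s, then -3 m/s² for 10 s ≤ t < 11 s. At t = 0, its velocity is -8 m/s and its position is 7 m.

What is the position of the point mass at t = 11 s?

On each constant-a segment, Δv = aΔt and Δx = v₀Δt + ½aΔt²; chain segment to segment.
0–6 s: v starts -8 m/s; Δx = -8·6 + ½·-4·6² = -120 m; v ends -32 m/s.
6–8 s: v starts -32 m/s; Δx = -32·2 + ½·-1·2² = -66 m; v ends -34 m/s.
8–10 s: v starts -34 m/s; Δx = -34·2 + ½·-6·2² = -80 m; v ends -46 m/s.
10–11 s: v starts -46 m/s; Δx = -46·1 + ½·-3·1² = -47.5 m; v ends -49 m/s.
x(11) = 7 + Σ Δx = -306.5 m.

-306.5 m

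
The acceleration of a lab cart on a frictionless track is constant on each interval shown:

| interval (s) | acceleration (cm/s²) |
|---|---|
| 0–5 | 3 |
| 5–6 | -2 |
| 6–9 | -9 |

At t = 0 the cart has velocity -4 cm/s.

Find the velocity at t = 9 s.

Δv equals the area under the a-t graph; then v = v₀ + Δv.
0–5 s: 3 × 5 = 15 cm/s
5–6 s: -2 × 1 = -2 cm/s
6–9 s: -9 × 3 = -27 cm/s
Δv = -14 cm/s, so v(9) = -4 + (-14) = -18 cm/s.

-18 cm/s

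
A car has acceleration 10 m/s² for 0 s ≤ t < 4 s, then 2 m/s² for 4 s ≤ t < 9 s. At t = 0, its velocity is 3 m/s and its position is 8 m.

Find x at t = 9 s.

On each constant-a segment, Δv = aΔt and Δx = v₀Δt + ½aΔt²; chain segment to segment.
0–4 s: v starts 3 m/s; Δx = 3·4 + ½·10·4² = 92 m; v ends 43 m/s.
4–9 s: v starts 43 m/s; Δx = 43·5 + ½·2·5² = 240 m; v ends 53 m/s.
x(9) = 8 + Σ Δx = 340 m.

340 m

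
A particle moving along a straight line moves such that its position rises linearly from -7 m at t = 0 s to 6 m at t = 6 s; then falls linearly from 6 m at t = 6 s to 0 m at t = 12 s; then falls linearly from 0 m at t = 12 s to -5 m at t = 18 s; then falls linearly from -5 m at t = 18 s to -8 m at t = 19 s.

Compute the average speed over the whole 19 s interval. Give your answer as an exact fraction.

27/19 m/s

Average speed = (total path length)/(elapsed time); on a piecewise-linear x-t graph the path length is Σ|Δx|.
0–6 s: |Δx| = |6 − -7| = 13 m
6–12 s: |Δx| = |0 − 6| = 6 m
12–18 s: |Δx| = |-5 − 0| = 5 m
18–19 s: |Δx| = |-8 − -5| = 3 m
Total path = 27 m; average speed = 27/19 = 27/19 m/s.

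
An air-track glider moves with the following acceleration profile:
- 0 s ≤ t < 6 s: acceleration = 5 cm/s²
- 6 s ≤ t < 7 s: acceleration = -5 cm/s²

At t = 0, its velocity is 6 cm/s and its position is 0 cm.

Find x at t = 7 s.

On each constant-a segment, Δv = aΔt and Δx = v₀Δt + ½aΔt²; chain segment to segment.
0–6 s: v starts 6 cm/s; Δx = 6·6 + ½·5·6² = 126 cm; v ends 36 cm/s.
6–7 s: v starts 36 cm/s; Δx = 36·1 + ½·-5·1² = 33.5 cm; v ends 31 cm/s.
x(7) = 0 + Σ Δx = 159.5 cm.

159.5 cm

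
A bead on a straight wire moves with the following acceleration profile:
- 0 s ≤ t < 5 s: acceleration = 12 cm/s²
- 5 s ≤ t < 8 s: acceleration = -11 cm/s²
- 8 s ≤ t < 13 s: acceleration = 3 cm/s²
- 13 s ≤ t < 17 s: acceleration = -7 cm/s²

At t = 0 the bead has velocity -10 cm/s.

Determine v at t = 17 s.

Δv equals the area under the a-t graph; then v = v₀ + Δv.
0–5 s: 12 × 5 = 60 cm/s
5–8 s: -11 × 3 = -33 cm/s
8–13 s: 3 × 5 = 15 cm/s
13–17 s: -7 × 4 = -28 cm/s
Δv = 14 cm/s, so v(17) = -10 + (14) = 4 cm/s.

4 cm/s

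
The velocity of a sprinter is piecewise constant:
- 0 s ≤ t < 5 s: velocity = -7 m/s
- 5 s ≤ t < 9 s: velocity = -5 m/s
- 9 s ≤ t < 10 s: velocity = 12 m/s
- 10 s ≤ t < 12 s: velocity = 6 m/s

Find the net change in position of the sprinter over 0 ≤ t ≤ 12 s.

-31 m

Net displacement equals the area under the velocity-time graph (areas below the axis count negative).
0–5 s: -7 × 5 = -35 m
5–9 s: -5 × 4 = -20 m
9–10 s: 12 × 1 = 12 m
10–12 s: 6 × 2 = 12 m
Net displacement = -31 m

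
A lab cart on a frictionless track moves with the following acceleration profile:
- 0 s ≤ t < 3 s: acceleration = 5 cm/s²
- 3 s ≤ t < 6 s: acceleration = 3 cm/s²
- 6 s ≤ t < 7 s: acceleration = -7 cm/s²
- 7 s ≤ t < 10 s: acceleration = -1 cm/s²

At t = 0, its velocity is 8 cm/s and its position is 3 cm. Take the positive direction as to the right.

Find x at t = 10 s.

On each constant-a segment, Δv = aΔt and Δx = v₀Δt + ½aΔt²; chain segment to segment.
0–3 s: v starts 8 cm/s; Δx = 8·3 + ½·5·3² = 46.5 cm; v ends 23 cm/s.
3–6 s: v starts 23 cm/s; Δx = 23·3 + ½·3·3² = 82.5 cm; v ends 32 cm/s.
6–7 s: v starts 32 cm/s; Δx = 32·1 + ½·-7·1² = 28.5 cm; v ends 25 cm/s.
7–10 s: v starts 25 cm/s; Δx = 25·3 + ½·-1·3² = 70.5 cm; v ends 22 cm/s.
x(10) = 3 + Σ Δx = 231 cm.

231 cm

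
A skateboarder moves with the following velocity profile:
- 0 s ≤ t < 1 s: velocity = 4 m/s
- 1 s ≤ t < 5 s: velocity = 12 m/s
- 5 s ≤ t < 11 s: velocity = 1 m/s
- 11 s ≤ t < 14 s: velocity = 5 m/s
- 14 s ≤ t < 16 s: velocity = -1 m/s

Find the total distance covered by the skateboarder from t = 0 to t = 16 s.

75 m

Total distance travelled is ∫|v| dt — sum the magnitudes of each area piece.
0–1 s: |4| × 1 = 4 m
1–5 s: |12| × 4 = 48 m
5–11 s: |1| × 6 = 6 m
11–14 s: |5| × 3 = 15 m
14–16 s: |-1| × 2 = 2 m
Total distance = 75 m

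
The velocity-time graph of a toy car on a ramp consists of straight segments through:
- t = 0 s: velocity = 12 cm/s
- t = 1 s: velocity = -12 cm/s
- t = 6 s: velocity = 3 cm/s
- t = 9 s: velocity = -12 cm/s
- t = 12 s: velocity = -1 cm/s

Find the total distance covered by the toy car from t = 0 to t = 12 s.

66.3 cm

Distance (not displacement) is the total path length: add the absolute areas under v-t.
0–1 s: v = 0 at t = 0.5 s; triangle areas 3 + 3 = 6 cm
1–6 s: v = 0 at t = 5 s; triangle areas 24 + 1.5 = 25.5 cm
6–9 s: v = 0 at t = 6.6 s; triangle areas 0.9 + 14.4 = 15.3 cm
9–12 s: |½(-12 + -1)(3)| = 19.5 cm
Total distance = 66.3 cm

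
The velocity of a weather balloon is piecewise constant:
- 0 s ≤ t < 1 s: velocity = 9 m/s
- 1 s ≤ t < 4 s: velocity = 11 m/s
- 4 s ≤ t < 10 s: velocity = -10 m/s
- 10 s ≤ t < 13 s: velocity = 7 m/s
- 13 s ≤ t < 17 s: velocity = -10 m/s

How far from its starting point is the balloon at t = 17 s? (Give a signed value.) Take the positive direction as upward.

Displacement is the signed area under the v-t curve.
0–1 s: 9 × 1 = 9 m
1–4 s: 11 × 3 = 33 m
4–10 s: -10 × 6 = -60 m
10–13 s: 7 × 3 = 21 m
13–17 s: -10 × 4 = -40 m
Net displacement = -37 m

-37 m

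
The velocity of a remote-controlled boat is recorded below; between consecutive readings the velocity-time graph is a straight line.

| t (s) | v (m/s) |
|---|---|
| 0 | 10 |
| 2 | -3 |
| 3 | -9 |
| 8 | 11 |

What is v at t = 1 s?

3.5 m/s

On 0–2 s the graph is linear from 10 to -3 m/s: v(1) = 10 + (-3 − 10)·(1 − 0)/(2 − 0) = 3.5 m/s.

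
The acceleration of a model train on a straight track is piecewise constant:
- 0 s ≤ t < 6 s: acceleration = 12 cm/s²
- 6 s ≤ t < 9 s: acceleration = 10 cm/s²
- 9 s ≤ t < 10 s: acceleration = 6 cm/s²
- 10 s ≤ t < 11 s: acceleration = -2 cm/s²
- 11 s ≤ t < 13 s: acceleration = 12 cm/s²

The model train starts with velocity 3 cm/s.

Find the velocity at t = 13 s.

Δv equals the area under the a-t graph; then v = v₀ + Δv.
0–6 s: 12 × 6 = 72 cm/s
6–9 s: 10 × 3 = 30 cm/s
9–10 s: 6 × 1 = 6 cm/s
10–11 s: -2 × 1 = -2 cm/s
11–13 s: 12 × 2 = 24 cm/s
Δv = 130 cm/s, so v(13) = 3 + (130) = 133 cm/s.

133 cm/s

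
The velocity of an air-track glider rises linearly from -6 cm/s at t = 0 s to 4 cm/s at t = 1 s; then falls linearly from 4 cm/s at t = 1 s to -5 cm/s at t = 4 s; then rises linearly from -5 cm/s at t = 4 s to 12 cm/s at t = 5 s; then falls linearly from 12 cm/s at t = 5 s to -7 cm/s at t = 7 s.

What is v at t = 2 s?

1 cm/s

On 1–4 s the graph is linear from 4 to -5 cm/s: v(2) = 4 + (-5 − 4)·(2 − 1)/(4 − 1) = 1 cm/s.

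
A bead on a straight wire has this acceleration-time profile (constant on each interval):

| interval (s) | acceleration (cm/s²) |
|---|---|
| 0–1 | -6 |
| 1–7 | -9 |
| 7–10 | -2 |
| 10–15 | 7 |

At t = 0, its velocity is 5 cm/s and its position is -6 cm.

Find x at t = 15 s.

On each constant-a segment, Δv = aΔt and Δx = v₀Δt + ½aΔt²; chain segment to segment.
0–1 s: v starts 5 cm/s; Δx = 5·1 + ½·-6·1² = 2 cm; v ends -1 cm/s.
1–7 s: v starts -1 cm/s; Δx = -1·6 + ½·-9·6² = -168 cm; v ends -55 cm/s.
7–10 s: v starts -55 cm/s; Δx = -55·3 + ½·-2·3² = -174 cm; v ends -61 cm/s.
10–15 s: v starts -61 cm/s; Δx = -61·5 + ½·7·5² = -217.5 cm; v ends -26 cm/s.
x(15) = -6 + Σ Δx = -563.5 cm.

-563.5 cm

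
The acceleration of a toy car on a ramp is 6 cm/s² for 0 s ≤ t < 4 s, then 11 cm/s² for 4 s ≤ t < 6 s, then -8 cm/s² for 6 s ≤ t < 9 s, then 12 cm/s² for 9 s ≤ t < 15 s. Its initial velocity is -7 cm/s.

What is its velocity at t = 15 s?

87 cm/s

Δv equals the area under the a-t graph; then v = v₀ + Δv.
0–4 s: 6 × 4 = 24 cm/s
4–6 s: 11 × 2 = 22 cm/s
6–9 s: -8 × 3 = -24 cm/s
9–15 s: 12 × 6 = 72 cm/s
Δv = 94 cm/s, so v(15) = -7 + (94) = 87 cm/s.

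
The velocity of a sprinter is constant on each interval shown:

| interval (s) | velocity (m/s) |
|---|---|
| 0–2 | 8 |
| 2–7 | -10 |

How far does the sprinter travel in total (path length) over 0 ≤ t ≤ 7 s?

Distance (not displacement) is the total path length: add the absolute areas under v-t.
0–2 s: |8| × 2 = 16 m
2–7 s: |-10| × 5 = 50 m
Total distance = 66 m

66 m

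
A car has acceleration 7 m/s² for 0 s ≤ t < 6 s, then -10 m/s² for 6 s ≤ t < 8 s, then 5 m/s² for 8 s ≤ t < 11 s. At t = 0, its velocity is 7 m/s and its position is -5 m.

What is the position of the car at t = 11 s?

On each constant-a segment, Δv = aΔt and Δx = v₀Δt + ½aΔt²; chain segment to segment.
0–6 s: v starts 7 m/s; Δx = 7·6 + ½·7·6² = 168 m; v ends 49 m/s.
6–8 s: v starts 49 m/s; Δx = 49·2 + ½·-10·2² = 78 m; v ends 29 m/s.
8–11 s: v starts 29 m/s; Δx = 29·3 + ½·5·3² = 109.5 m; v ends 44 m/s.
x(11) = -5 + Σ Δx = 350.5 m.

350.5 m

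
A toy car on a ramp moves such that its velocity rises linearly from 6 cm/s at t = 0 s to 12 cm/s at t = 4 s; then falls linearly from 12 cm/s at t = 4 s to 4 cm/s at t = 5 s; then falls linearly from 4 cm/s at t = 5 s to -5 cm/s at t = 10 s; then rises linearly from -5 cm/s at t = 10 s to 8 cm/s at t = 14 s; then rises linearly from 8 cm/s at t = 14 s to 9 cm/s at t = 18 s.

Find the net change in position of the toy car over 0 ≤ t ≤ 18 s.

81.5 cm

Net displacement equals the area under the velocity-time graph (areas below the axis count negative).
0–4 s: ½(6 + 12)(4) = 36 cm
4–5 s: ½(12 + 4)(1) = 8 cm
5–10 s: ½(4 + -5)(5) = -2.5 cm
10–14 s: ½(-5 + 8)(4) = 6 cm
14–18 s: ½(8 + 9)(4) = 34 cm
Net displacement = 81.5 cm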